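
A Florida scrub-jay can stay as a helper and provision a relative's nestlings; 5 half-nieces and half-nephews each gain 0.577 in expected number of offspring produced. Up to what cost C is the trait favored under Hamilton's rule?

0.360625

r to a half-niece or half-nephew = 0.125 (half-aunt/uncle↔niece/nephew: one path of length 3: r = (1/2)^3 = 1/8).
Hamilton's rule: n·r·B > C, so the trait is favored while C < n·r·B = 5·0.125·0.577 = 0.360625.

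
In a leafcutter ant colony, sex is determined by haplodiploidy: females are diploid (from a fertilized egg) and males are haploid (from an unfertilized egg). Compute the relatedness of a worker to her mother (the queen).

One meiotic link between diploid queen and diploid daughter: r = 1/2.

0.5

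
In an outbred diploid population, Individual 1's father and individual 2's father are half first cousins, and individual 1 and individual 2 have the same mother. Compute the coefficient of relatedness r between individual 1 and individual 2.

0.265625

Relatedness sums over independent paths through distinct common ancestors.
Individual 1 and individual 2 are related in two ways: half second cousins through their fathers (r = 1/64) and half-sibs through their shared mother (r = 1/4).
r = 1/64 + 1/4 = 17/64 = 0.265625.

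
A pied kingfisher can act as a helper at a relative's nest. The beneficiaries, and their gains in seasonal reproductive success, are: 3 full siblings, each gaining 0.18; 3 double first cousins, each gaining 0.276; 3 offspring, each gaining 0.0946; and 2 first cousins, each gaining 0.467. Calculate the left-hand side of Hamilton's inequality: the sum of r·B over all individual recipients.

0.73565

r to a full sibling = 1/2 (full sibs share both parents — two paths of length 2: r = 2·(1/2)^2 = 1/2).
r to a double first cousin = 1/4 (double first cousins share both grandparent pairs — four paths of length 4: r = 4·(1/2)^4 = 1/4).
r to an offspring = 1/2 (one parent–offspring link: r = (1/2)^1 = 1/2).
r to a first cousin = 1/8 (first cousins share one grandparent pair — two paths of length 4: r = 2·(1/2)^4 = 1/8).
Summing one r·B term per recipient: 3·0.5·0.18 + 3·0.25·0.276 + 3·0.5·0.0946 + 2·0.125·0.467 = 0.73565.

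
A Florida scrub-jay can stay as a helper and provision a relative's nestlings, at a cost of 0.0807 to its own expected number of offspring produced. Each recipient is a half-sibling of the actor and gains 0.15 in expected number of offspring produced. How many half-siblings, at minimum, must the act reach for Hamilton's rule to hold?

3

r to a half-sibling = 1/4 (half-sibs share one parent — one path of length 2: r = (1/2)^2 = 1/4).
Hamilton's rule: n·r·B > C  ⇒  n > C/(r·B) = 0.0807/(0.25·0.15) = 2.152.
The smallest integer exceeding 2.152 is 3.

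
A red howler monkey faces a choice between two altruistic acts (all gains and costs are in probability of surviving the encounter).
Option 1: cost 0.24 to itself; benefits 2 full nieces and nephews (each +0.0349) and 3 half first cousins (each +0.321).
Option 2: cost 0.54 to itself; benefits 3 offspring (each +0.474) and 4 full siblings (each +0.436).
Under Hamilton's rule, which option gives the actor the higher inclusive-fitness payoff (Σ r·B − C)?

Option 1: r to a full niece or nephew = 0.25.
Option 1: r to a half first cousin = 0.0625.
Option 1: Σ r·B − C = (2·0.25·0.0349 + 3·0.0625·0.321) − 0.24 = -0.1623625.
Option 2: r to an offspring = 0.5.
Option 2: r to a full sibling = 0.5.
Option 2: Σ r·B − C = (3·0.5·0.474 + 4·0.5·0.436) − 0.54 = 1.043.
Option 2 has the higher net inclusive-fitness payoff.

Option 2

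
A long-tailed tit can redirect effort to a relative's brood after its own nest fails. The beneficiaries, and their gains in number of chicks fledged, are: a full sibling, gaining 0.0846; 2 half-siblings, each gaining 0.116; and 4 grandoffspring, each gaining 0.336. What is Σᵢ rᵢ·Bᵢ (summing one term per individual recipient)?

0.4363

r to a full sibling = 0.5 (full sibs share both parents — two paths of length 2: r = 2·(1/2)^2 = 1/2).
r to a half-sibling = 0.25 (half-sibs share one parent — one path of length 2: r = (1/2)^2 = 1/4).
r to a grandoffspring = 1/4 (two parent–offspring links: r = (1/2)^2 = 1/4).
Summing one r·B term per recipient: 1·0.5·0.0846 + 2·0.25·0.116 + 4·0.25·0.336 = 0.4363.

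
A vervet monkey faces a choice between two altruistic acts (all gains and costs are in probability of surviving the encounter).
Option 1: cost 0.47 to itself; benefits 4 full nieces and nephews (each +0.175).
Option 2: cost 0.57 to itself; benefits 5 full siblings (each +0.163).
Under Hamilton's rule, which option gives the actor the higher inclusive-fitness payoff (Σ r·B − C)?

Option 2

Option 1: r to a full niece or nephew = 0.25.
Option 1: Σ r·B − C = (4·0.25·0.175) − 0.47 = -0.295.
Option 2: r to a full sibling = 0.5.
Option 2: Σ r·B − C = (5·0.5·0.163) − 0.57 = -0.1625.
Option 2 has the higher net inclusive-fitness payoff.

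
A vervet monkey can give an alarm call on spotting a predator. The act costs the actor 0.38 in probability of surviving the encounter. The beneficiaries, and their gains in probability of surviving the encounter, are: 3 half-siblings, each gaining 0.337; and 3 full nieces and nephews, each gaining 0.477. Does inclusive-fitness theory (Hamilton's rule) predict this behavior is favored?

Hamilton's rule: the trait is favored when the sum of r·B over every recipient exceeds the actor's cost C.
r to a half-sibling = 0.25 (half-sibs share one parent — one path of length 2: r = (1/2)^2 = 1/4).
r to a full niece or nephew = 1/4 (full aunt/uncle↔niece/nephew: two paths of length 3 through the shared grandparent pair: r = 2·(1/2)^3 = 1/4).
Summing one r·B term per recipient: 3·0.25·0.337 + 3·0.25·0.477 = 0.6105.
0.6105 > 0.38: the indirect benefit exceeds the cost.

Yes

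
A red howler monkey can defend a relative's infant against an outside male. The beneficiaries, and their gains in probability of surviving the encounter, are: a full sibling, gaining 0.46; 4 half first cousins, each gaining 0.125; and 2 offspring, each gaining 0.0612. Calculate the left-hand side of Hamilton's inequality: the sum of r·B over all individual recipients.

0.32245

r to a full sibling = 1/2 (full sibs share both parents — two paths of length 2: r = 2·(1/2)^2 = 1/2).
r to a half first cousin = 1/16 (half first cousins share one grandparent — one path of length 4: r = (1/2)^4 = 1/16).
r to an offspring = 0.5 (one parent–offspring link: r = (1/2)^1 = 1/2).
Summing one r·B term per recipient: 1·0.5·0.46 + 4·0.0625·0.125 + 2·0.5·0.0612 = 0.32245.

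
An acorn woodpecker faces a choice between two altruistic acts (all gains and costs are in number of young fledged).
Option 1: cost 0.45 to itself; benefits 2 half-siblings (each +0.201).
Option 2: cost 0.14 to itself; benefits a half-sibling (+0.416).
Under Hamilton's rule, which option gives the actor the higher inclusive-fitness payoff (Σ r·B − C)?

Option 2

Option 1: r to a half-sibling = 0.25.
Option 1: Σ r·B − C = (2·0.25·0.201) − 0.45 = -0.3495.
Option 2: r to a half-sibling = 0.25.
Option 2: Σ r·B − C = (1·0.25·0.416) − 0.14 = -0.036.
Option 2 has the higher net inclusive-fitness payoff.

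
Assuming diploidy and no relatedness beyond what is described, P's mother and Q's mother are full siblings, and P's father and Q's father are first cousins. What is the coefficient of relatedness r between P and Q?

Wright's path rule: contributions from independent ancestry routes add.
P and Q are related in two ways: first cousins through their mothers (r = 1/8) and second cousins through their fathers (r = 1/32).
r = 1/8 + 1/32 = 0.15625.

0.15625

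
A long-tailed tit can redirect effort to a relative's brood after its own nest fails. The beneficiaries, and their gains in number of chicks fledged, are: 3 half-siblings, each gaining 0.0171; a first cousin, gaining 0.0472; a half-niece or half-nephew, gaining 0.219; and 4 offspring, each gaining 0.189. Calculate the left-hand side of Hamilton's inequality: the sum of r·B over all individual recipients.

r to a half-sibling = 0.25 (half-sibs share one parent — one path of length 2: r = (1/2)^2 = 1/4).
r to a first cousin = 0.125 (first cousins share one grandparent pair — two paths of length 4: r = 2·(1/2)^4 = 1/8).
r to a half-niece or half-nephew = 0.125 (half-aunt/uncle↔niece/nephew: one path of length 3: r = (1/2)^3 = 1/8).
r to an offspring = 0.5 (one parent–offspring link: r = (1/2)^1 = 1/2).
Summing one r·B term per recipient: 3·0.25·0.0171 + 1·0.125·0.0472 + 1·0.125·0.219 + 4·0.5·0.189 = 0.4241.

0.4241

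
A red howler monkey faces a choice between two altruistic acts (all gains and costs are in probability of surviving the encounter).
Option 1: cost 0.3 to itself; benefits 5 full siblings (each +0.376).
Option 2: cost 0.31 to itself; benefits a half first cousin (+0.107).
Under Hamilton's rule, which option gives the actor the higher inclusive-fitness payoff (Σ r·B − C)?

Option 1: r to a full sibling = 0.5.
Option 1: Σ r·B − C = (5·0.5·0.376) − 0.3 = 0.64.
Option 2: r to a half first cousin = 0.0625.
Option 2: Σ r·B − C = (1·0.0625·0.107) − 0.31 = -0.3033125.
Option 1 has the higher net inclusive-fitness payoff.

Option 1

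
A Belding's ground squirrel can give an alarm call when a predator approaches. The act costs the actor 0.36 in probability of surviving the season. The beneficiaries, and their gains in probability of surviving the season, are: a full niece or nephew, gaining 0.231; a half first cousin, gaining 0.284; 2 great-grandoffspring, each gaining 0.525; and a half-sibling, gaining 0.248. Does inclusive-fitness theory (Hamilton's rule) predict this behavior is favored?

No

Hamilton's rule: the trait is favored when the sum of r·B over every recipient exceeds the actor's cost C.
r to a full niece or nephew = 0.25 (full aunt/uncle↔niece/nephew: two paths of length 3 through the shared grandparent pair: r = 2·(1/2)^3 = 1/4).
r to a half first cousin = 0.0625 (half first cousins share one grandparent — one path of length 4: r = (1/2)^4 = 1/16).
r to a great-grandoffspring = 0.125 (three parent–offspring links: r = (1/2)^3 = 1/8).
r to a half-sibling = 0.25 (half-sibs share one parent — one path of length 2: r = (1/2)^2 = 1/4).
Summing one r·B term per recipient: 1·0.25·0.231 + 1·0.0625·0.284 + 2·0.125·0.525 + 1·0.25·0.248 = 0.26875.
0.26875 < 0.36: the indirect benefit is less than the cost.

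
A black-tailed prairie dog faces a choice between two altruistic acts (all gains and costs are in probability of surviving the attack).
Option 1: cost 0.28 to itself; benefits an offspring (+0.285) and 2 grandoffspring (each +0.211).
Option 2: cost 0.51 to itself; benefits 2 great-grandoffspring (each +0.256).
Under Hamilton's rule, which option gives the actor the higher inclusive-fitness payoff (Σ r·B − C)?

Option 1: r to an offspring = 0.5.
Option 1: r to a grandoffspring = 0.25.
Option 1: Σ r·B − C = (1·0.5·0.285 + 2·0.25·0.211) − 0.28 = -0.032.
Option 2: r to a great-grandoffspring = 0.125.
Option 2: Σ r·B − C = (2·0.125·0.256) − 0.51 = -0.446.
Option 1 has the higher net inclusive-fitness payoff.

Option 1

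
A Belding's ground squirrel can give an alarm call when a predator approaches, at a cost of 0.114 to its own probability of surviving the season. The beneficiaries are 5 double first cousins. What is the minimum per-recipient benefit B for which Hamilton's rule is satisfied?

0.0912

r to a double first cousin = 0.25 (double first cousins share both grandparent pairs — four paths of length 4: r = 4·(1/2)^4 = 1/4).
Hamilton's rule with n recipients of equal r: n·r·B > C, so B > C/(n·r) = 0.114/(5·0.25) = 0.0912.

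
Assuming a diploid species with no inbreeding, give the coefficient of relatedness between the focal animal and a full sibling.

0.5

Full sibs share both parents — two paths of length 2: r = 2·(1/2)^2 = 1/2.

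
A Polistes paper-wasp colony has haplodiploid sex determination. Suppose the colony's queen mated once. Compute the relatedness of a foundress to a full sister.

Haplodiploid full sisters inherit their father's entire haploid genome identically (contributing 1/2) and on average half of their mother's contribution (1/2 · 1/2 = 1/4); r = 1/2 + 1/4 = 3/4.

0.75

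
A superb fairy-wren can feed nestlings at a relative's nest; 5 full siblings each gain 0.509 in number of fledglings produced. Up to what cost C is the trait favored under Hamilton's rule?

r to a full sibling = 0.5 (full sibs share both parents — two paths of length 2: r = 2·(1/2)^2 = 1/2).
Hamilton's rule: n·r·B > C, so the trait is favored while C < n·r·B = 5·0.5·0.509 = 1.2725.

1.2725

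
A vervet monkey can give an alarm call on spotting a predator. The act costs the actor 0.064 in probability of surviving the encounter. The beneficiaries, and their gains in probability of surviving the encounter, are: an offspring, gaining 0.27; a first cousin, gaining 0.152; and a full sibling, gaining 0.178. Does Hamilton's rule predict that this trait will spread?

Hamilton's rule: the trait is favored when the sum of r·B over every recipient exceeds the actor's cost C.
r to an offspring = 0.5 (one parent–offspring link: r = (1/2)^1 = 1/2).
r to a first cousin = 1/8 (first cousins share one grandparent pair — two paths of length 4: r = 2·(1/2)^4 = 1/8).
r to a full sibling = 1/2 (full sibs share both parents — two paths of length 2: r = 2·(1/2)^2 = 1/2).
Summing one r·B term per recipient: 1·0.5·0.27 + 1·0.125·0.152 + 1·0.5·0.178 = 0.243.
0.243 > 0.064: the indirect benefit exceeds the cost.

Yes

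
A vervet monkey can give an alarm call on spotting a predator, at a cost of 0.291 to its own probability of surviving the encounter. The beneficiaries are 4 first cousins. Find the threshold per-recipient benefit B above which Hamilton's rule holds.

r to a first cousin = 1/8 (first cousins share one grandparent pair — two paths of length 4: r = 2·(1/2)^4 = 1/8).
Hamilton's rule with n recipients of equal r: n·r·B > C, so B > C/(n·r) = 0.291/(4·0.125) = 0.582.

0.582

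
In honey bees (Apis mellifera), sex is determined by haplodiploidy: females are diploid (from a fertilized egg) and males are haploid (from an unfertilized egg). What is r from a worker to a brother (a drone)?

0.25

Her haploid brother carries none of their father's genes and a random half of their mother's genome; that half matches the maternal half of her own genome with probability 1/2: r = 1/2 · 1/2 = 1/4.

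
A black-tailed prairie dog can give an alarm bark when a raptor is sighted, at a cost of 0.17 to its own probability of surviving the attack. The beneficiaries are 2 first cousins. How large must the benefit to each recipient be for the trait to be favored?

0.68

r to a first cousin = 1/8 (first cousins share one grandparent pair — two paths of length 4: r = 2·(1/2)^4 = 1/8).
Hamilton's rule with n recipients of equal r: n·r·B > C, so B > C/(n·r) = 0.17/(2·0.125) = 0.68.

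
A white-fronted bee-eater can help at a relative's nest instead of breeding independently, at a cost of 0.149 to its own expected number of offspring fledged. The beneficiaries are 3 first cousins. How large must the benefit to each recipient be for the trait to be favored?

r to a first cousin = 1/8 (first cousins share one grandparent pair — two paths of length 4: r = 2·(1/2)^4 = 1/8).
Hamilton's rule with n recipients of equal r: n·r·B > C, so B > C/(n·r) = 0.149/(3·0.125) = 0.3973.

0.3973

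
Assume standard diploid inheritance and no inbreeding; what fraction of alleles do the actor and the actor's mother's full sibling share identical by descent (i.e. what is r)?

0.25

Each parent–offspring link contributes a factor of 1/2, and independent paths through distinct common ancestors add.
Full aunt/uncle↔niece/nephew: two paths of length 3 through the shared grandparent pair: r = 2·(1/2)^3 = 1/4.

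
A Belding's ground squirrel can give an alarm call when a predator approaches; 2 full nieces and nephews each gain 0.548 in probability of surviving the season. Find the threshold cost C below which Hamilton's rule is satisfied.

0.274

r to a full niece or nephew = 1/4 (full aunt/uncle↔niece/nephew: two paths of length 3 through the shared grandparent pair: r = 2·(1/2)^3 = 1/4).
Hamilton's rule: n·r·B > C, so the trait is favored while C < n·r·B = 2·0.25·0.548 = 0.274.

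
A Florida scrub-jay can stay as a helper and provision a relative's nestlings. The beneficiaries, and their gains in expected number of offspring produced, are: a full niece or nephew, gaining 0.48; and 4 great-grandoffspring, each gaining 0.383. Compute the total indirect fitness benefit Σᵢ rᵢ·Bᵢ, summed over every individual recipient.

r to a full niece or nephew = 0.25 (full aunt/uncle↔niece/nephew: two paths of length 3 through the shared grandparent pair: r = 2·(1/2)^3 = 1/4).
r to a great-grandoffspring = 0.125 (three parent–offspring links: r = (1/2)^3 = 1/8).
Summing one r·B term per recipient: 1·0.25·0.48 + 4·0.125·0.383 = 0.3115.

0.3115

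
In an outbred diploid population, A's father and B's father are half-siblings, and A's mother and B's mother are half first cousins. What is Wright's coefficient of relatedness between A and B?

Wright's path rule: contributions from independent ancestry routes add.
A and B are related in two ways: half first cousins through their fathers (r = 1/16) and half second cousins through their mothers (r = 1/64).
r = 1/16 + 1/64 = 0.078125.

0.078125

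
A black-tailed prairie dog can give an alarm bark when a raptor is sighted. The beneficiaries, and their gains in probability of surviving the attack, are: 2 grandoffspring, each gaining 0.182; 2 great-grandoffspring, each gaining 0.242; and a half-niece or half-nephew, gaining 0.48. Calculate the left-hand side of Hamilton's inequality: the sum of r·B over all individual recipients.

0.2115

r to a grandoffspring = 1/4 (two parent–offspring links: r = (1/2)^2 = 1/4).
r to a great-grandoffspring = 0.125 (three parent–offspring links: r = (1/2)^3 = 1/8).
r to a half-niece or half-nephew = 0.125 (half-aunt/uncle↔niece/nephew: one path of length 3: r = (1/2)^3 = 1/8).
Summing one r·B term per recipient: 2·0.25·0.182 + 2·0.125·0.242 + 1·0.125·0.48 = 0.2115.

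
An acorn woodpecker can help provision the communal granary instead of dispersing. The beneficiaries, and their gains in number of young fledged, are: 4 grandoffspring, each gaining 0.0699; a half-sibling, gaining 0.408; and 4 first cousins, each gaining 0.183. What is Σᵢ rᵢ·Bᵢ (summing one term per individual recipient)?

r to a grandoffspring = 1/4 (two parent–offspring links: r = (1/2)^2 = 1/4).
r to a half-sibling = 1/4 (half-sibs share one parent — one path of length 2: r = (1/2)^2 = 1/4).
r to a first cousin = 0.125 (first cousins share one grandparent pair — two paths of length 4: r = 2·(1/2)^4 = 1/8).
Summing one r·B term per recipient: 4·0.25·0.0699 + 1·0.25·0.408 + 4·0.125·0.183 = 0.2634.

0.2634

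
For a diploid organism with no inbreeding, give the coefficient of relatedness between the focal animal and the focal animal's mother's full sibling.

Each parent–offspring link contributes a factor of 1/2, and independent paths through distinct common ancestors add.
Full aunt/uncle↔niece/nephew: two paths of length 3 through the shared grandparent pair: r = 2·(1/2)^3 = 1/4.

0.25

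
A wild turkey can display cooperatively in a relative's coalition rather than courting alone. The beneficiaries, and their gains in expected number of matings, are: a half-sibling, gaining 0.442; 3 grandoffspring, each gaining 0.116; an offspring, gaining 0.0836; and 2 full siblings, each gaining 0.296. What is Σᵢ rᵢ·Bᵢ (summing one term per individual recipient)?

0.5353

r to a half-sibling = 1/4 (half-sibs share one parent — one path of length 2: r = (1/2)^2 = 1/4).
r to a grandoffspring = 1/4 (two parent–offspring links: r = (1/2)^2 = 1/4).
r to an offspring = 0.5 (one parent–offspring link: r = (1/2)^1 = 1/2).
r to a full sibling = 0.5 (full sibs share both parents — two paths of length 2: r = 2·(1/2)^2 = 1/2).
Summing one r·B term per recipient: 1·0.25·0.442 + 3·0.25·0.116 + 1·0.5·0.0836 + 2·0.5·0.296 = 0.5353.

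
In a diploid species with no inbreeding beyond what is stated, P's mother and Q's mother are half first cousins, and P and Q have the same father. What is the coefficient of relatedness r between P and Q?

Wright's path rule: contributions from independent ancestry routes add.
P and Q are related in two ways: half second cousins through their mothers (r = 1/64) and half-sibs through their shared father (r = 1/4).
r = 1/64 + 1/4 = 0.265625.

0.265625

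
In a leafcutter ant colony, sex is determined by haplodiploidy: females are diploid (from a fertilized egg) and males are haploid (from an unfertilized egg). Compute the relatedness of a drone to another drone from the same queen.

0.5

Haploid brothers each carry a random half of the queen's diploid genome, so on average they share half: r = 1/2.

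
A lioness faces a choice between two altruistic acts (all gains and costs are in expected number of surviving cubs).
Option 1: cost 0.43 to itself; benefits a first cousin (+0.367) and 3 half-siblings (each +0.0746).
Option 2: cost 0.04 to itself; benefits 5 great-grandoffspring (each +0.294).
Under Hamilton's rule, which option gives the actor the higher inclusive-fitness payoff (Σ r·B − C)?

Option 2

Option 1: r to a first cousin = 0.125.
Option 1: r to a half-sibling = 0.25.
Option 1: Σ r·B − C = (1·0.125·0.367 + 3·0.25·0.0746) − 0.43 = -0.328175.
Option 2: r to a great-grandoffspring = 0.125.
Option 2: Σ r·B − C = (5·0.125·0.294) − 0.04 = 0.14375.
Option 2 has the higher net inclusive-fitness payoff.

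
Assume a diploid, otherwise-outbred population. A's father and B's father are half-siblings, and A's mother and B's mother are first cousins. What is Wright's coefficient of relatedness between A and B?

0.09375

Independent pedigree routes through distinct common ancestors add.
A and B are related in two ways: half first cousins through their fathers (r = 1/16) and second cousins through their mothers (r = 1/32).
r = 1/16 + 1/32 = 0.09375.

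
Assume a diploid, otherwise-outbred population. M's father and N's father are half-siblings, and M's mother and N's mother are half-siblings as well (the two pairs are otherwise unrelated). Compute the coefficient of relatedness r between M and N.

Independent pedigree routes through distinct common ancestors add.
M and N are related in two ways: half first cousins through their fathers (r = 1/16) and half first cousins through their mothers (r = 1/16).
r = 1/16 + 1/16 = 1/8 = 0.125.

0.125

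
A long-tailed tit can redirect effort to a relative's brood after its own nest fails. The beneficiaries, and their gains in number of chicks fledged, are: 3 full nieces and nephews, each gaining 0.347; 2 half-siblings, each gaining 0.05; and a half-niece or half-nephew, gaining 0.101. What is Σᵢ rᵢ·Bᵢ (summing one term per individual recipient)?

0.297875

r to a full niece or nephew = 0.25 (full aunt/uncle↔niece/nephew: two paths of length 3 through the shared grandparent pair: r = 2·(1/2)^3 = 1/4).
r to a half-sibling = 0.25 (half-sibs share one parent — one path of length 2: r = (1/2)^2 = 1/4).
r to a half-niece or half-nephew = 0.125 (half-aunt/uncle↔niece/nephew: one path of length 3: r = (1/2)^3 = 1/8).
Summing one r·B term per recipient: 3·0.25·0.347 + 2·0.25·0.05 + 1·0.125·0.101 = 0.297875.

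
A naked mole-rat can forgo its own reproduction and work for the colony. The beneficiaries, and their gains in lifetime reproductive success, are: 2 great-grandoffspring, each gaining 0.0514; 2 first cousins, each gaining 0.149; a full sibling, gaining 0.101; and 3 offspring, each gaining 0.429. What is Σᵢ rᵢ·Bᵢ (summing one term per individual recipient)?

0.7441

r to a great-grandoffspring = 1/8 (three parent–offspring links: r = (1/2)^3 = 1/8).
r to a first cousin = 1/8 (first cousins share one grandparent pair — two paths of length 4: r = 2·(1/2)^4 = 1/8).
r to a full sibling = 0.5 (full sibs share both parents — two paths of length 2: r = 2·(1/2)^2 = 1/2).
r to an offspring = 1/2 (one parent–offspring link: r = (1/2)^1 = 1/2).
Summing one r·B term per recipient: 2·0.125·0.0514 + 2·0.125·0.149 + 1·0.5·0.101 + 3·0.5·0.429 = 0.7441.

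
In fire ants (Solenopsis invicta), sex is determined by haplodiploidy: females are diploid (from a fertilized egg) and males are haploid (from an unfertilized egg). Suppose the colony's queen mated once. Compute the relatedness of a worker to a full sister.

0.75

Haplodiploid full sisters inherit their father's entire haploid genome identically (contributing 1/2) and on average half of their mother's contribution (1/2 · 1/2 = 1/4); r = 1/2 + 1/4 = 3/4.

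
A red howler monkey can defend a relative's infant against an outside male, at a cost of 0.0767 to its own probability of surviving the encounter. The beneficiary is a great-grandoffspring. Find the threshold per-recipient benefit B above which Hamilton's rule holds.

0.6136

r to a great-grandoffspring = 0.125 (three parent–offspring links: r = (1/2)^3 = 1/8).
Hamilton's rule with n recipients of equal r: n·r·B > C, so B > C/(n·r) = 0.0767/(1·0.125) = 0.6136.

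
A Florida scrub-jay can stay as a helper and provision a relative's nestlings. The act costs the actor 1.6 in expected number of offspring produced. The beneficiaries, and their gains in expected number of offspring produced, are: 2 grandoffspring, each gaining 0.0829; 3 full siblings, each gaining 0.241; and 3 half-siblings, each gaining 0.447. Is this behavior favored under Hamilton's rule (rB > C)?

Hamilton's rule: the trait is favored when the sum of r·B over every recipient exceeds the actor's cost C.
r to a grandoffspring = 1/4 (two parent–offspring links: r = (1/2)^2 = 1/4).
r to a full sibling = 0.5 (full sibs share both parents — two paths of length 2: r = 2·(1/2)^2 = 1/2).
r to a half-sibling = 1/4 (half-sibs share one parent — one path of length 2: r = (1/2)^2 = 1/4).
Summing one r·B term per recipient: 2·0.25·0.0829 + 3·0.5·0.241 + 3·0.25·0.447 = 0.7382.
0.7382 < 1.6: the indirect benefit is less than the cost.

No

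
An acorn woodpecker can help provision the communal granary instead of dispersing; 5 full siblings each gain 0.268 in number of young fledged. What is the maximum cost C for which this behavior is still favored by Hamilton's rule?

0.67

r to a full sibling = 0.5 (full sibs share both parents — two paths of length 2: r = 2·(1/2)^2 = 1/2).
Hamilton's rule: n·r·B > C, so the trait is favored while C < n·r·B = 5·0.5·0.268 = 0.67.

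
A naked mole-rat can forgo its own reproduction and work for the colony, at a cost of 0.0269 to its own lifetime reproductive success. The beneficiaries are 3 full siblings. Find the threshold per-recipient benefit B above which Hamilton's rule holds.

0.0179

r to a full sibling = 0.5 (full sibs share both parents — two paths of length 2: r = 2·(1/2)^2 = 1/2).
Hamilton's rule with n recipients of equal r: n·r·B > C, so B > C/(n·r) = 0.0269/(3·0.5) = 0.0179.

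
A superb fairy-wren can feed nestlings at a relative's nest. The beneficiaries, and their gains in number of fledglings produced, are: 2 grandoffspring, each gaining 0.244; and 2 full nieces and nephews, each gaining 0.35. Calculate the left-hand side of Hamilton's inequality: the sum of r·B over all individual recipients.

0.297

r to a grandoffspring = 1/4 (two parent–offspring links: r = (1/2)^2 = 1/4).
r to a full niece or nephew = 0.25 (full aunt/uncle↔niece/nephew: two paths of length 3 through the shared grandparent pair: r = 2·(1/2)^3 = 1/4).
Summing one r·B term per recipient: 2·0.25·0.244 + 2·0.25·0.35 = 0.297.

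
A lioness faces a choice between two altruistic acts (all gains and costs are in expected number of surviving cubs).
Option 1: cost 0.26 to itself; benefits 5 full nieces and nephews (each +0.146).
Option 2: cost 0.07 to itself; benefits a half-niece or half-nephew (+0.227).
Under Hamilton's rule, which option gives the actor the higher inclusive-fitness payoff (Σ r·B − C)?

Option 2

Option 1: r to a full niece or nephew = 0.25.
Option 1: Σ r·B − C = (5·0.25·0.146) − 0.26 = -0.0775.
Option 2: r to a half-niece or half-nephew = 0.125.
Option 2: Σ r·B − C = (1·0.125·0.227) − 0.07 = -0.041625.
Option 2 has the higher net inclusive-fitness payoff.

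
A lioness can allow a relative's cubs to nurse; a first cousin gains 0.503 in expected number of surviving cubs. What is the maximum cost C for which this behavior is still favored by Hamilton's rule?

r to a first cousin = 1/8 (first cousins share one grandparent pair — two paths of length 4: r = 2·(1/2)^4 = 1/8).
Hamilton's rule: n·r·B > C, so the trait is favored while C < n·r·B = 1·0.125·0.503 = 0.062875.

0.062875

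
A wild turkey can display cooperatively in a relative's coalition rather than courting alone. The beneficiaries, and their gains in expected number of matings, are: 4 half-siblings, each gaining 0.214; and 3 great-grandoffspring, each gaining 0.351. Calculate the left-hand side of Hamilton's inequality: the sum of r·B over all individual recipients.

r to a half-sibling = 1/4 (half-sibs share one parent — one path of length 2: r = (1/2)^2 = 1/4).
r to a great-grandoffspring = 1/8 (three parent–offspring links: r = (1/2)^3 = 1/8).
Summing one r·B term per recipient: 4·0.25·0.214 + 3·0.125·0.351 = 0.345625.

0.345625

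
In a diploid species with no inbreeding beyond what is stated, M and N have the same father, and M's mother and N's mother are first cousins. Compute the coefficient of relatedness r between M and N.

0.28125

With two independent routes of shared ancestry, r is the sum of the two contributions.
M and N are related in two ways: half-sibs through their shared father (r = 1/4) and second cousins through their mothers (r = 1/32).
r = 1/4 + 1/32 = 9/32 = 0.28125.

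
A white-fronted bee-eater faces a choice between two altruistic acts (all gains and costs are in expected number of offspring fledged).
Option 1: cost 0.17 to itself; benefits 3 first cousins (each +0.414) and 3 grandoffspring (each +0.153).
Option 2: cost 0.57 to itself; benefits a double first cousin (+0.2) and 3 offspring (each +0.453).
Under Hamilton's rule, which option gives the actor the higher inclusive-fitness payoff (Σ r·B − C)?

Option 1: r to a first cousin = 0.125.
Option 1: r to a grandoffspring = 0.25.
Option 1: Σ r·B − C = (3·0.125·0.414 + 3·0.25·0.153) − 0.17 = 0.1.
Option 2: r to a double first cousin = 0.25.
Option 2: r to an offspring = 0.5.
Option 2: Σ r·B − C = (1·0.25·0.2 + 3·0.5·0.453) − 0.57 = 0.1595.
Option 2 has the higher net inclusive-fitness payoff.

Option 2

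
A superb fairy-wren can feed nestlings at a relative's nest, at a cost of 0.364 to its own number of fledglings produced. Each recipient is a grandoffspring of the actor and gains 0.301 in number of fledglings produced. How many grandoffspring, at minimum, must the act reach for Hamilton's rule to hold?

5

r to a grandoffspring = 1/4 (two parent–offspring links: r = (1/2)^2 = 1/4).
Hamilton's rule: n·r·B > C  ⇒  n > C/(r·B) = 0.364/(0.25·0.301) = 4.837.
The smallest integer exceeding 4.837 is 5.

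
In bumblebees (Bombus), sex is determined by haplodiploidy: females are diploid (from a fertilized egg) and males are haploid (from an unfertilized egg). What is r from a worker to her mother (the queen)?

0.5

One meiotic link between diploid queen and diploid daughter: r = 1/2.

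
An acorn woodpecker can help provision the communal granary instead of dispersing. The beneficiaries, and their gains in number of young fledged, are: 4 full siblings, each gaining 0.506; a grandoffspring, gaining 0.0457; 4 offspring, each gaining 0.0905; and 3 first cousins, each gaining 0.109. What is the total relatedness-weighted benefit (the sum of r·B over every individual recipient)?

r to a full sibling = 1/2 (full sibs share both parents — two paths of length 2: r = 2·(1/2)^2 = 1/2).
r to a grandoffspring = 0.25 (two parent–offspring links: r = (1/2)^2 = 1/4).
r to an offspring = 1/2 (one parent–offspring link: r = (1/2)^1 = 1/2).
r to a first cousin = 0.125 (first cousins share one grandparent pair — two paths of length 4: r = 2·(1/2)^4 = 1/8).
Summing one r·B term per recipient: 4·0.5·0.506 + 1·0.25·0.0457 + 4·0.5·0.0905 + 3·0.125·0.109 = 1.2453.

1.2453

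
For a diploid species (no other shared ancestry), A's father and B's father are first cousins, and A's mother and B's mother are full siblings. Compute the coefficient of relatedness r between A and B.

With two independent routes of shared ancestry, r is the sum of the two contributions.
A and B are related in two ways: second cousins through their fathers (r = 1/32) and first cousins through their mothers (r = 1/8).
r = 1/32 + 1/8 = 0.15625.

0.15625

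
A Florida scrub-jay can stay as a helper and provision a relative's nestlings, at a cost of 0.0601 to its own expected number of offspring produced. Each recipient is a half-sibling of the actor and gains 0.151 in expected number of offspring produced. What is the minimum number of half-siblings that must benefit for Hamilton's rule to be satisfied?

r to a half-sibling = 0.25 (half-sibs share one parent — one path of length 2: r = (1/2)^2 = 1/4).
Hamilton's rule: n·r·B > C  ⇒  n > C/(r·B) = 0.0601/(0.25·0.151) = 1.592.
The smallest integer exceeding 1.592 is 2.

2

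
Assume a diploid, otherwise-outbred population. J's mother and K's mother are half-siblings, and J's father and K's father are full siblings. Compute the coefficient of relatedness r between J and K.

0.1875

Wright's path rule: contributions from independent ancestry routes add.
J and K are related in two ways: half first cousins through their mothers (r = 1/16) and first cousins through their fathers (r = 1/8).
r = 1/16 + 1/8 = 0.1875.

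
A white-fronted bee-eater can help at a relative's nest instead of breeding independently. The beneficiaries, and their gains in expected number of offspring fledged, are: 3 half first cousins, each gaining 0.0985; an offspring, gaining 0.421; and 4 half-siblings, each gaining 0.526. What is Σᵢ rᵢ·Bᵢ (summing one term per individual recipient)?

r to a half first cousin = 0.0625 (half first cousins share one grandparent — one path of length 4: r = (1/2)^4 = 1/16).
r to an offspring = 0.5 (one parent–offspring link: r = (1/2)^1 = 1/2).
r to a half-sibling = 0.25 (half-sibs share one parent — one path of length 2: r = (1/2)^2 = 1/4).
Summing one r·B term per recipient: 3·0.0625·0.0985 + 1·0.5·0.421 + 4·0.25·0.526 = 0.75496875.

0.75496875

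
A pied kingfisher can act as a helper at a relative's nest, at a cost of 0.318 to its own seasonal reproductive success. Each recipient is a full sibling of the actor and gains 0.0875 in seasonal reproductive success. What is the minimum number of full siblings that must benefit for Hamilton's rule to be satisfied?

r to a full sibling = 0.5 (full sibs share both parents — two paths of length 2: r = 2·(1/2)^2 = 1/2).
Hamilton's rule: n·r·B > C  ⇒  n > C/(r·B) = 0.318/(0.5·0.0875) = 7.269.
The smallest integer exceeding 7.269 is 8.

8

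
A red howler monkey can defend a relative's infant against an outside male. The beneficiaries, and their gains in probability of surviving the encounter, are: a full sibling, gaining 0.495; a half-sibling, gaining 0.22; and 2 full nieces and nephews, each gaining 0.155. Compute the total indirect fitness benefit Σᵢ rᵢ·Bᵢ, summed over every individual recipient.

r to a full sibling = 1/2 (full sibs share both parents — two paths of length 2: r = 2·(1/2)^2 = 1/2).
r to a half-sibling = 0.25 (half-sibs share one parent — one path of length 2: r = (1/2)^2 = 1/4).
r to a full niece or nephew = 0.25 (full aunt/uncle↔niece/nephew: two paths of length 3 through the shared grandparent pair: r = 2·(1/2)^3 = 1/4).
Summing one r·B term per recipient: 1·0.5·0.495 + 1·0.25·0.22 + 2·0.25·0.155 = 0.38.

0.38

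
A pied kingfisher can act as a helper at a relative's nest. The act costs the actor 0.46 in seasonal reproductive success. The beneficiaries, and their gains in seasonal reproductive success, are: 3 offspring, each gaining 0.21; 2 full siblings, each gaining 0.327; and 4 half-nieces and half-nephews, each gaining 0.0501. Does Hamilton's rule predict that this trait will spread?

Yes

Hamilton's rule: the trait is favored when the sum of r·B over every recipient exceeds the actor's cost C.
r to an offspring = 0.5 (one parent–offspring link: r = (1/2)^1 = 1/2).
r to a full sibling = 0.5 (full sibs share both parents — two paths of length 2: r = 2·(1/2)^2 = 1/2).
r to a half-niece or half-nephew = 1/8 (half-aunt/uncle↔niece/nephew: one path of length 3: r = (1/2)^3 = 1/8).
Summing one r·B term per recipient: 3·0.5·0.21 + 2·0.5·0.327 + 4·0.125·0.0501 = 0.66705.
0.66705 > 0.46: the indirect benefit exceeds the cost.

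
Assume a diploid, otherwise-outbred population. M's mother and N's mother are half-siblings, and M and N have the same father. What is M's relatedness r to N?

Wright's path rule: contributions from independent ancestry routes add.
M and N are related in two ways: half first cousins through their mothers (r = 1/16) and half-sibs through their shared father (r = 1/4).
r = 1/16 + 1/4 = 0.3125.

0.3125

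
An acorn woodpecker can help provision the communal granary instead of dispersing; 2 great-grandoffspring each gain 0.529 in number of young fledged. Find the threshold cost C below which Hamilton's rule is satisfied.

0.13225

r to a great-grandoffspring = 0.125 (three parent–offspring links: r = (1/2)^3 = 1/8).
Hamilton's rule: n·r·B > C, so the trait is favored while C < n·r·B = 2·0.125·0.529 = 0.13225.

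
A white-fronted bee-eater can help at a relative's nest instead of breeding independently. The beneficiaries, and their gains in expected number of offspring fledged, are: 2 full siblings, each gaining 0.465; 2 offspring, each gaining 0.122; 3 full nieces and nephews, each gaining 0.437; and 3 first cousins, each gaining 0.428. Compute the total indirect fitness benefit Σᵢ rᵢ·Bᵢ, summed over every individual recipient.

1.07525

r to a full sibling = 0.5 (full sibs share both parents — two paths of length 2: r = 2·(1/2)^2 = 1/2).
r to an offspring = 0.5 (one parent–offspring link: r = (1/2)^1 = 1/2).
r to a full niece or nephew = 1/4 (full aunt/uncle↔niece/nephew: two paths of length 3 through the shared grandparent pair: r = 2·(1/2)^3 = 1/4).
r to a first cousin = 1/8 (first cousins share one grandparent pair — two paths of length 4: r = 2·(1/2)^4 = 1/8).
Summing one r·B term per recipient: 2·0.5·0.465 + 2·0.5·0.122 + 3·0.25·0.437 + 3·0.125·0.428 = 1.07525.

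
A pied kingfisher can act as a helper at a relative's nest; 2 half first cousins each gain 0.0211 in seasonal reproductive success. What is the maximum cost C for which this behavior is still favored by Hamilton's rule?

0.0026375

r to a half first cousin = 0.0625 (half first cousins share one grandparent — one path of length 4: r = (1/2)^4 = 1/16).
Hamilton's rule: n·r·B > C, so the trait is favored while C < n·r·B = 2·0.0625·0.0211 = 0.0026375.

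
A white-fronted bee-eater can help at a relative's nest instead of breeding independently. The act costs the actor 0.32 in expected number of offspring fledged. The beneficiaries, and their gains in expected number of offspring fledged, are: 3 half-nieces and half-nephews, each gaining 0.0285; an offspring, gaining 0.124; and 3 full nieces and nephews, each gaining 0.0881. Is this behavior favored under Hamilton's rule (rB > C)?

Hamilton's rule: the trait is favored when the sum of r·B over every recipient exceeds the actor's cost C.
r to a half-niece or half-nephew = 1/8 (half-aunt/uncle↔niece/nephew: one path of length 3: r = (1/2)^3 = 1/8).
r to an offspring = 1/2 (one parent–offspring link: r = (1/2)^1 = 1/2).
r to a full niece or nephew = 0.25 (full aunt/uncle↔niece/nephew: two paths of length 3 through the shared grandparent pair: r = 2·(1/2)^3 = 1/4).
Summing one r·B term per recipient: 3·0.125·0.0285 + 1·0.5·0.124 + 3·0.25·0.0881 = 0.1387625.
0.1387625 < 0.32: the indirect benefit is less than the cost.

No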